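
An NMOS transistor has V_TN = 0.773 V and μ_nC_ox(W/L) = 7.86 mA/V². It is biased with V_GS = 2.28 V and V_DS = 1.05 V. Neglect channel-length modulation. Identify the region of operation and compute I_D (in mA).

Triode; I_D = 8.10 mA

V_ov = V_GS − V_TN = 2.28 − 0.773 = 1.51 V.
Since V_DS = 1.05 V < V_ov = 1.51 V, the device is in the triode region.
I_D = k_n [V_ov · V_DS − ½ V_DS²] = 7.86 × [1.51 × 1.05 − 0.5 × 1.05²] = 8.1 mA.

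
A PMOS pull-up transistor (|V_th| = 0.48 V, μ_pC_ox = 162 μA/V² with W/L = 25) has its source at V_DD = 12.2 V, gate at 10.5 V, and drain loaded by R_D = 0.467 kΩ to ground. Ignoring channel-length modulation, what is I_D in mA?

I_D = 3.01 mA

V_SG = V_DD − V_G = 12.2 − 10.5 = 1.7 V, so V_ov = 1.7 − 0.48 = 1.22 V.
k_p = μ_pC_ox · (W/L) = 4.05 mA/V².
Assume saturation: I_D = ½ k_p V_ov² = 0.5 × 4.05 × 1.22² = 3.01 mA, giving V_SD = V_DD − I_D R_D = 12.2 − 3.01 × 0.467 = 10.8 V.
V_SD = 10.8 V ≥ V_ov = 1.22 V, confirming saturation.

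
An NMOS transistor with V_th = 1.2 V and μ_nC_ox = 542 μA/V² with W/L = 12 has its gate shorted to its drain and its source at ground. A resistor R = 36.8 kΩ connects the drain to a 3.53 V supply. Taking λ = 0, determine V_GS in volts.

V_GS = 1.34 V

With gate tied to drain, V_GS = V_DS ≥ V_GS − V_th, so the device is in saturation.
k_n = μ_nC_ox · (W/L) = 6.504 mA/V².
KCL at the drain: ½ k_n (V_GS − V_th)² = (V_DD − V_GS)/R.
Let x = V_GS − 1.2. Then 120 x² + x − 2.33 = 0, giving x = 0.135 V (positive root), so V_GS = 1.34 V.
I_D = (V_DD − V_GS)/R = (3.53 − 1.34) / 36.8 = 0.0596 mA.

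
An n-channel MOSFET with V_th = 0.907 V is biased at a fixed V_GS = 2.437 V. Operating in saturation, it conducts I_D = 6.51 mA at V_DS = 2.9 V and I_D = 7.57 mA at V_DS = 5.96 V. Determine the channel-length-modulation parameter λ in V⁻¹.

λ = 0.0629 V⁻¹

With V_GS fixed, I_D ∝ (1 + λ V_DS) in saturation, so I_D2/I_D1 = (1 + λ V_DS2)/(1 + λ V_DS1).
7.57/6.51 = 1.163 = (1 + 5.96 λ)/(1 + 2.9 λ).
Solving: λ (I_D1 V_DS2 − I_D2 V_DS1) = I_D2 − I_D1, so λ = (7.57 − 6.51) / (6.51 × 5.96 − 7.57 × 2.9) = 1.06 / 16.8 = 0.0629 V⁻¹.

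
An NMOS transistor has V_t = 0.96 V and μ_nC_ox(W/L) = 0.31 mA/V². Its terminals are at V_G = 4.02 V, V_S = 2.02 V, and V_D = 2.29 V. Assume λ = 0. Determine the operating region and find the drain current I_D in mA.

V_GS = V_G − V_S = 4.02 − 2.02 = 2 V; V_DS = V_D − V_S = 2.29 − 2.02 = 0.27 V.
V_ov = V_GS − V_t = 2 − 0.96 = 1.04 V.
Since V_DS = 0.27 V < V_ov = 1.04 V, the device is in the triode region.
I_D = k_n [V_ov · V_DS − ½ V_DS²] = 0.31 × [1.04 × 0.27 − 0.5 × 0.27²] = 0.0757 mA.

Triode; I_D = 0.0757 mA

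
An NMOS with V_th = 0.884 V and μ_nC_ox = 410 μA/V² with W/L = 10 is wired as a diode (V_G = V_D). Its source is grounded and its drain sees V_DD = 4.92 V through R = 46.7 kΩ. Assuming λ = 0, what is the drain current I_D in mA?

I_D = 0.0821 mA

With gate tied to drain, V_GS = V_DS ≥ V_GS − V_th, so the device is in saturation.
k_n = μ_nC_ox · (W/L) = 4.1 mA/V².
KCL at the drain: ½ k_n (V_GS − V_th)² = (V_DD − V_GS)/R.
Let x = V_GS − 0.884. Then 95.7 x² + x − 4.036 = 0, giving x = 0.2 V (positive root), so V_GS = 1.08 V.
I_D = (V_DD − V_GS)/R = (4.92 − 1.08) / 46.7 = 0.0821 mA.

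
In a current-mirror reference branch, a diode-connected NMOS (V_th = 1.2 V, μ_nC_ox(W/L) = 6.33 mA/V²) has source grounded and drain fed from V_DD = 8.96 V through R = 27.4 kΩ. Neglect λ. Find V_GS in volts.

V_GS = 1.49 V

With gate tied to drain, V_GS = V_DS ≥ V_GS − V_th, so the device is in saturation.
KCL at the drain: ½ k_n (V_GS − V_th)² = (V_DD − V_GS)/R.
Let x = V_GS − 1.2. Then 86.7 x² + x − 7.76 = 0, giving x = 0.293 V (positive root), so V_GS = 1.49 V.
I_D = (V_DD − V_GS)/R = (8.96 − 1.49) / 27.4 = 0.273 mA.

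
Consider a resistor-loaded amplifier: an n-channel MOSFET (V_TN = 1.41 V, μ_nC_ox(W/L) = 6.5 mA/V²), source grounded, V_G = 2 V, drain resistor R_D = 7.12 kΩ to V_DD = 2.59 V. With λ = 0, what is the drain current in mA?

I_D = 0.350 mA

V_GS = V_G = 2 V, so V_ov = 2 − 1.41 = 0.59 V.
Assume saturation: I_D = ½ k_n V_ov² = 0.5 × 6.5 × 0.59² = 1.13 mA, giving V_DS = V_DD − I_D R_D = 2.59 − 1.13 × 7.12 = -5.47 V.
But -5.47 V < V_ov = 0.59 V, so the device is actually in triode.
In triode I_D = k_n[V_ov V_DS − ½ V_DS²] and I_D = (V_DD − V_DS)/R_D. Equating: 23.1 V_DS² − 28.31 V_DS + 2.59 = 0, giving V_DS = 0.0996 V (the root below V_ov).
I_D = (2.59 − 0.0996) / 7.12 = 0.35 mA.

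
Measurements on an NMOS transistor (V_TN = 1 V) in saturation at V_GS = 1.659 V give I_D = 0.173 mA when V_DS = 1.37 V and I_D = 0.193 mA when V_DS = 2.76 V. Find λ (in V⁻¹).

With V_GS fixed, I_D ∝ (1 + λ V_DS) in saturation, so I_D2/I_D1 = (1 + λ V_DS2)/(1 + λ V_DS1).
0.193/0.173 = 1.116 = (1 + 2.76 λ)/(1 + 1.37 λ).
Solving: λ (I_D1 V_DS2 − I_D2 V_DS1) = I_D2 − I_D1, so λ = (0.193 − 0.173) / (0.173 × 2.76 − 0.193 × 1.37) = 0.02 / 0.213 = 0.0939 V⁻¹.

λ = 0.0939 V⁻¹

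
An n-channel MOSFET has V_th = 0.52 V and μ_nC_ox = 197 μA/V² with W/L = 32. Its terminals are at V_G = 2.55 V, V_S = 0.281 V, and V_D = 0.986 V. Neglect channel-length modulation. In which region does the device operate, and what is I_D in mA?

Triode; I_D = 6.21 mA

V_GS = V_G − V_S = 2.55 − 0.281 = 2.27 V; V_DS = V_D − V_S = 0.986 − 0.281 = 0.705 V.
k_n = μ_nC_ox · (W/L) = 6.304 mA/V².
V_ov = V_GS − V_th = 2.27 − 0.52 = 1.75 V.
Since V_DS = 0.705 V < V_ov = 1.75 V, the device is in the triode region.
I_D = k_n [V_ov · V_DS − ½ V_DS²] = 6.304 × [1.75 × 0.705 − 0.5 × 0.705²] = 6.21 mA.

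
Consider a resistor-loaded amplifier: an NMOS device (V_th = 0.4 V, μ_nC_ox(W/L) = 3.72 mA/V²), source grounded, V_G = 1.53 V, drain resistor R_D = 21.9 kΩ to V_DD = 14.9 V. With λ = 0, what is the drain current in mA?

I_D = 0.672 mA

V_GS = V_G = 1.53 V, so V_ov = 1.53 − 0.4 = 1.13 V.
Assume saturation: I_D = ½ k_n V_ov² = 0.5 × 3.72 × 1.13² = 2.38 mA, giving V_DS = V_DD − I_D R_D = 14.9 − 2.38 × 21.9 = -37.1 V.
But -37.1 V < V_ov = 1.13 V, so the device is actually in triode.
In triode I_D = k_n[V_ov V_DS − ½ V_DS²] and I_D = (V_DD − V_DS)/R_D. Equating: 40.7 V_DS² − 93.06 V_DS + 14.9 = 0, giving V_DS = 0.173 V (the root below V_ov).
I_D = (14.9 − 0.173) / 21.9 = 0.672 mA.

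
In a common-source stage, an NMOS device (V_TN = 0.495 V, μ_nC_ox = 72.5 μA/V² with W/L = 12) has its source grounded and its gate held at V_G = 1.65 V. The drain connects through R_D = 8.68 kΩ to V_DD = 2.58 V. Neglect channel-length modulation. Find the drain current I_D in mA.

I_D = 0.263 mA

V_GS = V_G = 1.65 V, so V_ov = 1.65 − 0.495 = 1.15 V.
k_n = μ_nC_ox · (W/L) = 0.87 mA/V².
Assume saturation: I_D = ½ k_n V_ov² = 0.5 × 0.87 × 1.15² = 0.58 mA, giving V_DS = V_DD − I_D R_D = 2.58 − 0.58 × 8.68 = -2.46 V.
But -2.46 V < V_ov = 1.15 V, so the device is actually in triode.
In triode I_D = k_n[V_ov V_DS − ½ V_DS²] and I_D = (V_DD − V_DS)/R_D. Equating: 3.78 V_DS² − 9.722 V_DS + 2.58 = 0, giving V_DS = 0.3 V (the root below V_ov).
I_D = (2.58 − 0.3) / 8.68 = 0.263 mA.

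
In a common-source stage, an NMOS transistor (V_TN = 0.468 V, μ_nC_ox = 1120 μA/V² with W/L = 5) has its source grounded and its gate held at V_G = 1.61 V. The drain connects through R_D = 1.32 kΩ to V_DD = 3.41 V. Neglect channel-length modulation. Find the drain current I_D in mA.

V_GS = V_G = 1.61 V, so V_ov = 1.61 − 0.468 = 1.14 V.
k_n = μ_nC_ox · (W/L) = 5.6 mA/V².
Assume saturation: I_D = ½ k_n V_ov² = 0.5 × 5.6 × 1.14² = 3.65 mA, giving V_DS = V_DD − I_D R_D = 3.41 − 3.65 × 1.32 = -1.41 V.
But -1.41 V < V_ov = 1.14 V, so the device is actually in triode.
In triode I_D = k_n[V_ov V_DS − ½ V_DS²] and I_D = (V_DD − V_DS)/R_D. Equating: 3.7 V_DS² − 9.442 V_DS + 3.41 = 0, giving V_DS = 0.435 V (the root below V_ov).
I_D = (3.41 − 0.435) / 1.32 = 2.25 mA.

I_D = 2.25 mA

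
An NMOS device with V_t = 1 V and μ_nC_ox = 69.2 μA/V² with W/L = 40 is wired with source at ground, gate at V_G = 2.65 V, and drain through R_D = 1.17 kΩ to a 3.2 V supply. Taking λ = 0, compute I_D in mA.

V_GS = V_G = 2.65 V, so V_ov = 2.65 − 1 = 1.65 V.
k_n = μ_nC_ox · (W/L) = 2.768 mA/V².
Assume saturation: I_D = ½ k_n V_ov² = 0.5 × 2.768 × 1.65² = 3.77 mA, giving V_DS = V_DD − I_D R_D = 3.2 − 3.77 × 1.17 = -1.21 V.
But -1.21 V < V_ov = 1.65 V, so the device is actually in triode.
In triode I_D = k_n[V_ov V_DS − ½ V_DS²] and I_D = (V_DD − V_DS)/R_D. Equating: 1.62 V_DS² − 6.344 V_DS + 3.2 = 0, giving V_DS = 0.595 V (the root below V_ov).
I_D = (3.2 − 0.595) / 1.17 = 2.23 mA.

I_D = 2.23 mA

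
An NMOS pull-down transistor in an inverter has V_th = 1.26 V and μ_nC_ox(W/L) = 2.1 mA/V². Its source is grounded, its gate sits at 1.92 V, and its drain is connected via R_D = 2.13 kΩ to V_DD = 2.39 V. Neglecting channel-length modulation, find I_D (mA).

V_GS = V_G = 1.92 V, so V_ov = 1.92 − 1.26 = 0.66 V.
Assume saturation: I_D = ½ k_n V_ov² = 0.5 × 2.1 × 0.66² = 0.457 mA, giving V_DS = V_DD − I_D R_D = 2.39 − 0.457 × 2.13 = 1.42 V.
V_DS = 1.42 V ≥ V_ov = 0.66 V, confirming saturation.

I_D = 0.457 mA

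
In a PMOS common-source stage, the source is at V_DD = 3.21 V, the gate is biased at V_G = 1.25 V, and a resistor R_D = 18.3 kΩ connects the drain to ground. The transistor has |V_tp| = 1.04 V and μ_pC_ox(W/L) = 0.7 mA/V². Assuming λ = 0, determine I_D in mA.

V_SG = V_DD − V_G = 3.21 − 1.25 = 1.96 V, so V_ov = 1.96 − 1.04 = 0.92 V.
Assume saturation: I_D = ½ k_p V_ov² = 0.5 × 0.7 × 0.92² = 0.296 mA, giving V_SD = V_DD − I_D R_D = 3.21 − 0.296 × 18.3 = -2.21 V.
But -2.21 V < V_ov = 0.92 V, so the device is actually in triode.
In triode I_D = k_p[V_ov V_SD − ½ V_SD²] and I_D = (V_DD − V_SD)/R_D. Equating: 6.41 V_SD² − 12.79 V_SD + 3.21 = 0, giving V_SD = 0.295 V (the root below V_ov).
I_D = (3.21 − 0.295) / 18.3 = 0.159 mA.

I_D = 0.159 mA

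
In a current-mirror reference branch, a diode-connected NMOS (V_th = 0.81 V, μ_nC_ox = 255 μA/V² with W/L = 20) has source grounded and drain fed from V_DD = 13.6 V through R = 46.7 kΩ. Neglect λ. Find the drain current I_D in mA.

With gate tied to drain, V_GS = V_DS ≥ V_GS − V_th, so the device is in saturation.
k_n = μ_nC_ox · (W/L) = 5.1 mA/V².
KCL at the drain: ½ k_n (V_GS − V_th)² = (V_DD − V_GS)/R.
Let x = V_GS − 0.81. Then 119 x² + x − 12.79 = 0, giving x = 0.324 V (positive root), so V_GS = 1.13 V.
I_D = (V_DD − V_GS)/R = (13.6 − 1.13) / 46.7 = 0.267 mA.

I_D = 0.267 mA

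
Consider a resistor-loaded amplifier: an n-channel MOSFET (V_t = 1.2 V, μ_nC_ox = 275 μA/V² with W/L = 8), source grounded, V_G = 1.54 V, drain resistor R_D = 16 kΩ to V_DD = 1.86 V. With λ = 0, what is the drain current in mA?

V_GS = V_G = 1.54 V, so V_ov = 1.54 − 1.2 = 0.34 V.
k_n = μ_nC_ox · (W/L) = 2.2 mA/V².
Assume saturation: I_D = ½ k_n V_ov² = 0.5 × 2.2 × 0.34² = 0.127 mA, giving V_DS = V_DD − I_D R_D = 1.86 − 0.127 × 16 = -0.175 V.
But -0.175 V < V_ov = 0.34 V, so the device is actually in triode.
In triode I_D = k_n[V_ov V_DS − ½ V_DS²] and I_D = (V_DD − V_DS)/R_D. Equating: 17.6 V_DS² − 12.97 V_DS + 1.86 = 0, giving V_DS = 0.195 V (the root below V_ov).
I_D = (1.86 − 0.195) / 16 = 0.104 mA.

I_D = 0.104 mA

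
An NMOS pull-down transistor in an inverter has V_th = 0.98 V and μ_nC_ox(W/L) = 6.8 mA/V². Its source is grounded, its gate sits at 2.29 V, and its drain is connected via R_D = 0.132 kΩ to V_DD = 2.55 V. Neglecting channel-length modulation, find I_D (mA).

V_GS = V_G = 2.29 V, so V_ov = 2.29 − 0.98 = 1.31 V.
Assume saturation: I_D = ½ k_n V_ov² = 0.5 × 6.8 × 1.31² = 5.83 mA, giving V_DS = V_DD − I_D R_D = 2.55 − 5.83 × 0.132 = 1.78 V.
V_DS = 1.78 V ≥ V_ov = 1.31 V, confirming saturation.

I_D = 5.83 mA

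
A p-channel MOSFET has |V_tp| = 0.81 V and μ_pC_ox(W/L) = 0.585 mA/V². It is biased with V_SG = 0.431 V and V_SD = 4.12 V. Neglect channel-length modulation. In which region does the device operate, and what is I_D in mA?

Cutoff; I_D = 0 mA

V_SG = 0.431 V < |V_tp| = 0.81 V, so the transistor is in cutoff.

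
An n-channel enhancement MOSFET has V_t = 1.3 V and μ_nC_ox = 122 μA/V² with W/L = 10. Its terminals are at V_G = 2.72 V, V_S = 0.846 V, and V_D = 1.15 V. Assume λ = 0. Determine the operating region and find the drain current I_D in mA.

V_GS = V_G − V_S = 2.72 − 0.846 = 1.87 V; V_DS = V_D − V_S = 1.15 − 0.846 = 0.304 V.
k_n = μ_nC_ox · (W/L) = 1.22 mA/V².
V_ov = V_GS − V_t = 1.87 − 1.3 = 0.574 V.
Since V_DS = 0.304 V < V_ov = 0.574 V, the device is in the triode region.
I_D = k_n [V_ov · V_DS − ½ V_DS²] = 1.22 × [0.574 × 0.304 − 0.5 × 0.304²] = 0.157 mA.

Triode; I_D = 0.157 mA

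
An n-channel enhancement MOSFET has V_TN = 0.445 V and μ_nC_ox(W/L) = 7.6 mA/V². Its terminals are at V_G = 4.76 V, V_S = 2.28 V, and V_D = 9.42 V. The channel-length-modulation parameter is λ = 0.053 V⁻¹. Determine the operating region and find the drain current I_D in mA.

Saturation; I_D = 21.7 mA

V_GS = V_G − V_S = 4.76 − 2.28 = 2.48 V; V_DS = V_D − V_S = 9.42 − 2.28 = 7.14 V.
V_ov = V_GS − V_TN = 2.48 − 0.445 = 2.04 V.
Since V_DS = 7.14 V ≥ V_ov = 2.04 V, the device is in saturation.
I_D = ½ k_n V_ov² (1 + λ V_DS) = 0.5 × 7.6 × 2.04² × (1 + 0.053 × 7.14) = 21.7 mA.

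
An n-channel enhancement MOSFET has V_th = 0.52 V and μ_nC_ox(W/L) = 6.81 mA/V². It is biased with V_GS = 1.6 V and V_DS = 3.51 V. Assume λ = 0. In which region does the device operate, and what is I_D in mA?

V_ov = V_GS − V_th = 1.6 − 0.52 = 1.08 V.
Since V_DS = 3.51 V ≥ V_ov = 1.08 V, the device is in saturation.
I_D = ½ k_n V_ov² = 0.5 × 6.81 × 1.08² = 3.97 mA.

Saturation; I_D = 3.97 mA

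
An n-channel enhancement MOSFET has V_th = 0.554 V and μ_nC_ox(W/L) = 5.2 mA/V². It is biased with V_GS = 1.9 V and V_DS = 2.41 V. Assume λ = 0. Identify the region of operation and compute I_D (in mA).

Saturation; I_D = 4.71 mA

V_ov = V_GS − V_th = 1.9 − 0.554 = 1.35 V.
Since V_DS = 2.41 V ≥ V_ov = 1.35 V, the device is in saturation.
I_D = ½ k_n V_ov² = 0.5 × 5.2 × 1.35² = 4.71 mA.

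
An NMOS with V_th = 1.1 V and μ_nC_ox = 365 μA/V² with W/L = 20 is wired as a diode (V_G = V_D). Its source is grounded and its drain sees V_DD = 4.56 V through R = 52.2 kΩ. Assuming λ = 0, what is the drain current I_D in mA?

With gate tied to drain, V_GS = V_DS ≥ V_GS − V_th, so the device is in saturation.
k_n = μ_nC_ox · (W/L) = 7.3 mA/V².
KCL at the drain: ½ k_n (V_GS − V_th)² = (V_DD − V_GS)/R.
Let x = V_GS − 1.1. Then 191 x² + x − 3.46 = 0, giving x = 0.132 V (positive root), so V_GS = 1.23 V.
I_D = (V_DD − V_GS)/R = (4.56 − 1.23) / 52.2 = 0.0638 mA.

I_D = 0.0638 mA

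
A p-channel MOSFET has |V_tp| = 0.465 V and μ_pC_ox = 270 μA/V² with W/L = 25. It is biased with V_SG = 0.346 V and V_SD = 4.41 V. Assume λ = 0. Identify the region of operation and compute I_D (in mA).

V_SG = 0.346 V < |V_tp| = 0.465 V, so the transistor is in cutoff.

Cutoff; I_D = 0 mA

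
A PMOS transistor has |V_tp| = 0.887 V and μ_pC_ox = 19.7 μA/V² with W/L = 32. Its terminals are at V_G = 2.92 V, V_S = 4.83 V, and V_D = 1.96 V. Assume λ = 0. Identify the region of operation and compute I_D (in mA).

V_SG = V_S − V_G = 4.83 − 2.92 = 1.91 V; V_SD = V_S − V_D = 4.83 − 1.96 = 2.87 V.
k_p = μ_pC_ox · (W/L) = 0.6304 mA/V².
V_ov = V_SG − |V_tp| = 1.91 − 0.887 = 1.02 V.
Since V_SD = 2.87 V ≥ V_ov = 1.02 V, the device is in saturation.
I_D = ½ k_p V_ov² = 0.5 × 0.6304 × 1.02² = 0.33 mA.

Saturation; I_D = 0.330 mA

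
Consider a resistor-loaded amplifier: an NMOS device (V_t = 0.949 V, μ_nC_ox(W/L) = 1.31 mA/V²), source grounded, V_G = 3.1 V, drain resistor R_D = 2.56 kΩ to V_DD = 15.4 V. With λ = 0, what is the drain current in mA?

V_GS = V_G = 3.1 V, so V_ov = 3.1 − 0.949 = 2.15 V.
Assume saturation: I_D = ½ k_n V_ov² = 0.5 × 1.31 × 2.15² = 3.03 mA, giving V_DS = V_DD − I_D R_D = 15.4 − 3.03 × 2.56 = 7.64 V.
V_DS = 7.64 V ≥ V_ov = 2.15 V, confirming saturation.

I_D = 3.03 mA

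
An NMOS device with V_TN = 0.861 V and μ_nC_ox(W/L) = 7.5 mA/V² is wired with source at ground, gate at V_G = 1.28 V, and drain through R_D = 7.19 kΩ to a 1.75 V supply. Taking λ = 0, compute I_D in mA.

I_D = 0.232 mA

V_GS = V_G = 1.28 V, so V_ov = 1.28 − 0.861 = 0.419 V.
Assume saturation: I_D = ½ k_n V_ov² = 0.5 × 7.5 × 0.419² = 0.658 mA, giving V_DS = V_DD − I_D R_D = 1.75 − 0.658 × 7.19 = -2.98 V.
But -2.98 V < V_ov = 0.419 V, so the device is actually in triode.
In triode I_D = k_n[V_ov V_DS − ½ V_DS²] and I_D = (V_DD − V_DS)/R_D. Equating: 27 V_DS² − 23.59 V_DS + 1.75 = 0, giving V_DS = 0.0818 V (the root below V_ov).
I_D = (1.75 − 0.0818) / 7.19 = 0.232 mA.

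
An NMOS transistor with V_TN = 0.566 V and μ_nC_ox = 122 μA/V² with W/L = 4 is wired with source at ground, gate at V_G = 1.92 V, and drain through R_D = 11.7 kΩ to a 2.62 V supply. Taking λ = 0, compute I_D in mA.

V_GS = V_G = 1.92 V, so V_ov = 1.92 − 0.566 = 1.35 V.
k_n = μ_nC_ox · (W/L) = 0.488 mA/V².
Assume saturation: I_D = ½ k_n V_ov² = 0.5 × 0.488 × 1.35² = 0.447 mA, giving V_DS = V_DD − I_D R_D = 2.62 − 0.447 × 11.7 = -2.61 V.
But -2.61 V < V_ov = 1.35 V, so the device is actually in triode.
In triode I_D = k_n[V_ov V_DS − ½ V_DS²] and I_D = (V_DD − V_DS)/R_D. Equating: 2.85 V_DS² − 8.731 V_DS + 2.62 = 0, giving V_DS = 0.337 V (the root below V_ov).
I_D = (2.62 − 0.337) / 11.7 = 0.195 mA.

I_D = 0.195 mA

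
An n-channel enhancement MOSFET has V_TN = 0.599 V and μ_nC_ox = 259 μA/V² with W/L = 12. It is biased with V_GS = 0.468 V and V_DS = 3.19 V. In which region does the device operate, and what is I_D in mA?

V_GS = 0.468 V < V_TN = 0.599 V, so the transistor is in cutoff.

Cutoff; I_D = 0 mA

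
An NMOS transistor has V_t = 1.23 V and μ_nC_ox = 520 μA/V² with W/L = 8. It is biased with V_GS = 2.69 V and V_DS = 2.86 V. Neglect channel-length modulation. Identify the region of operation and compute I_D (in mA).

Saturation; I_D = 4.43 mA

k_n = μ_nC_ox · (W/L) = 4.16 mA/V².
V_ov = V_GS − V_t = 2.69 − 1.23 = 1.46 V.
Since V_DS = 2.86 V ≥ V_ov = 1.46 V, the device is in saturation.
I_D = ½ k_n V_ov² = 0.5 × 4.16 × 1.46² = 4.43 mA.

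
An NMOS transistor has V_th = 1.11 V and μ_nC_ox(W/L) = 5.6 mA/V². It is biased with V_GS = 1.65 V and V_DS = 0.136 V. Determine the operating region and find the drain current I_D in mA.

V_ov = V_GS − V_th = 1.65 − 1.11 = 0.54 V.
Since V_DS = 0.136 V < V_ov = 0.54 V, the device is in the triode region.
I_D = k_n [V_ov · V_DS − ½ V_DS²] = 5.6 × [0.54 × 0.136 − 0.5 × 0.136²] = 0.359 mA.

Triode; I_D = 0.359 mA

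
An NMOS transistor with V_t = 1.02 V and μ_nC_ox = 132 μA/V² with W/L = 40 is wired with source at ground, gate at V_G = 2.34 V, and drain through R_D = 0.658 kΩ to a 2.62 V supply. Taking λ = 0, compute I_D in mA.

V_GS = V_G = 2.34 V, so V_ov = 2.34 − 1.02 = 1.32 V.
k_n = μ_nC_ox · (W/L) = 5.28 mA/V².
Assume saturation: I_D = ½ k_n V_ov² = 0.5 × 5.28 × 1.32² = 4.6 mA, giving V_DS = V_DD − I_D R_D = 2.62 − 4.6 × 0.658 = -0.407 V.
But -0.407 V < V_ov = 1.32 V, so the device is actually in triode.
In triode I_D = k_n[V_ov V_DS − ½ V_DS²] and I_D = (V_DD − V_DS)/R_D. Equating: 1.74 V_DS² − 5.586 V_DS + 2.62 = 0, giving V_DS = 0.57 V (the root below V_ov).
I_D = (2.62 − 0.57) / 0.658 = 3.12 mA.

I_D = 3.12 mA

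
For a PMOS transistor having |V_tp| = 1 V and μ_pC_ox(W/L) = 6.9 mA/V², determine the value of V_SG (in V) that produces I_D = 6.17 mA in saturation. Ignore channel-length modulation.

V_SG = 2.34 V

In saturation I_D = ½ k_p (V_SG − |V_tp|)², so V_SG − |V_tp| = √(2 I_D / k_p) = √(2 × 6.17 / 6.9) = 1.34 V.
V_SG = 1 + 1.34 = 2.34 V.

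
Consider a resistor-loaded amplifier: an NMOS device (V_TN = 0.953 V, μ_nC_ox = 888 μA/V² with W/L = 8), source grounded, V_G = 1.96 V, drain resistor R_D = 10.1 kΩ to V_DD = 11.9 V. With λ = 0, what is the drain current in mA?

V_GS = V_G = 1.96 V, so V_ov = 1.96 − 0.953 = 1.01 V.
k_n = μ_nC_ox · (W/L) = 7.104 mA/V².
Assume saturation: I_D = ½ k_n V_ov² = 0.5 × 7.104 × 1.01² = 3.6 mA, giving V_DS = V_DD − I_D R_D = 11.9 − 3.6 × 10.1 = -24.5 V.
But -24.5 V < V_ov = 1.01 V, so the device is actually in triode.
In triode I_D = k_n[V_ov V_DS − ½ V_DS²] and I_D = (V_DD − V_DS)/R_D. Equating: 35.9 V_DS² − 73.25 V_DS + 11.9 = 0, giving V_DS = 0.178 V (the root below V_ov).
I_D = (11.9 − 0.178) / 10.1 = 1.16 mA.

I_D = 1.16 mA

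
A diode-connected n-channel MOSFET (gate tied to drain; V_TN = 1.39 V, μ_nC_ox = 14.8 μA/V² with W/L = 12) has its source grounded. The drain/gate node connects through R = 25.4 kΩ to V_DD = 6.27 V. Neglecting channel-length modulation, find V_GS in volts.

V_GS = 2.66 V

With gate tied to drain, V_GS = V_DS ≥ V_GS − V_TN, so the device is in saturation.
k_n = μ_nC_ox · (W/L) = 0.1776 mA/V².
KCL at the drain: ½ k_n (V_GS − V_TN)² = (V_DD − V_GS)/R.
Let x = V_GS − 1.39. Then 2.26 x² + x − 4.88 = 0, giving x = 1.27 V (positive root), so V_GS = 2.66 V.
I_D = (V_DD − V_GS)/R = (6.27 − 2.66) / 25.4 = 0.142 mA.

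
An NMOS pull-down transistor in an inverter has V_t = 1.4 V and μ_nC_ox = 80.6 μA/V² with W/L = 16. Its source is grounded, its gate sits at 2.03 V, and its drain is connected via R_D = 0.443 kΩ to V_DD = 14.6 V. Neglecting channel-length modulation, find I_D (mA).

V_GS = V_G = 2.03 V, so V_ov = 2.03 − 1.4 = 0.63 V.
k_n = μ_nC_ox · (W/L) = 1.29 mA/V².
Assume saturation: I_D = ½ k_n V_ov² = 0.5 × 1.29 × 0.63² = 0.256 mA, giving V_DS = V_DD − I_D R_D = 14.6 − 0.256 × 0.443 = 14.5 V.
V_DS = 14.5 V ≥ V_ov = 0.63 V, confirming saturation.

I_D = 0.256 mA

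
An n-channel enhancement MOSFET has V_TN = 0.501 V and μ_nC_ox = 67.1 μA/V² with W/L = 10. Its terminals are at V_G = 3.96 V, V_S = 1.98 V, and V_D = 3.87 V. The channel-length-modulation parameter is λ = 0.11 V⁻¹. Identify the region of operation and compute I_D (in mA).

V_GS = V_G − V_S = 3.96 − 1.98 = 1.98 V; V_DS = V_D − V_S = 3.87 − 1.98 = 1.89 V.
k_n = μ_nC_ox · (W/L) = 0.671 mA/V².
V_ov = V_GS − V_TN = 1.98 − 0.501 = 1.48 V.
Since V_DS = 1.89 V ≥ V_ov = 1.48 V, the device is in saturation.
I_D = ½ k_n V_ov² (1 + λ V_DS) = 0.5 × 0.671 × 1.48² × (1 + 0.11 × 1.89) = 0.886 mA.

Saturation; I_D = 0.886 mA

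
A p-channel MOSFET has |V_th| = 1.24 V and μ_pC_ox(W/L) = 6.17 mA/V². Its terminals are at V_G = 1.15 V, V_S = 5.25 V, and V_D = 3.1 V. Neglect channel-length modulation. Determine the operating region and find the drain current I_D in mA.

V_SG = V_S − V_G = 5.25 − 1.15 = 4.1 V; V_SD = V_S − V_D = 5.25 − 3.1 = 2.15 V.
V_ov = V_SG − |V_th| = 4.1 − 1.24 = 2.86 V.
Since V_SD = 2.15 V < V_ov = 2.86 V, the device is in the triode region.
I_D = k_p [V_ov · V_SD − ½ V_SD²] = 6.17 × [2.86 × 2.15 − 0.5 × 2.15²] = 23.7 mA.

Triode; I_D = 23.7 mA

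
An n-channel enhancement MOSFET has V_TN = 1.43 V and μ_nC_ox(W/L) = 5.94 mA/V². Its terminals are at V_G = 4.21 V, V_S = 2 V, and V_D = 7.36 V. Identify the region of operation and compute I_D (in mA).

V_GS = V_G − V_S = 4.21 − 2 = 2.21 V; V_DS = V_D − V_S = 7.36 − 2 = 5.36 V.
V_ov = V_GS − V_TN = 2.21 − 1.43 = 0.78 V.
Since V_DS = 5.36 V ≥ V_ov = 0.78 V, the device is in saturation.
I_D = ½ k_n V_ov² = 0.5 × 5.94 × 0.78² = 1.81 mA.

Saturation; I_D = 1.81 mA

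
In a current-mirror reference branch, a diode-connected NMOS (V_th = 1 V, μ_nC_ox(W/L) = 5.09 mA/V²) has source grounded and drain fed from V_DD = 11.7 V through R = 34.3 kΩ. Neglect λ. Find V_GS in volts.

V_GS = 1.34 V

With gate tied to drain, V_GS = V_DS ≥ V_GS − V_th, so the device is in saturation.
KCL at the drain: ½ k_n (V_GS − V_th)² = (V_DD − V_GS)/R.
Let x = V_GS − 1. Then 87.3 x² + x − 10.7 = 0, giving x = 0.344 V (positive root), so V_GS = 1.34 V.
I_D = (V_DD − V_GS)/R = (11.7 − 1.34) / 34.3 = 0.302 mA.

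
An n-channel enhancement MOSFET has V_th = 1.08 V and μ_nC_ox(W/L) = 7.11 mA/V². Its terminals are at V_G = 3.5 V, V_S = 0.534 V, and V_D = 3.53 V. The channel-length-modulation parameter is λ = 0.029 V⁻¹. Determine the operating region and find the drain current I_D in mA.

V_GS = V_G − V_S = 3.5 − 0.534 = 2.97 V; V_DS = V_D − V_S = 3.53 − 0.534 = 3 V.
V_ov = V_GS − V_th = 2.97 − 1.08 = 1.89 V.
Since V_DS = 3 V ≥ V_ov = 1.89 V, the device is in saturation.
I_D = ½ k_n V_ov² (1 + λ V_DS) = 0.5 × 7.11 × 1.89² × (1 + 0.029 × 3) = 13.7 mA.

Saturation; I_D = 13.7 mA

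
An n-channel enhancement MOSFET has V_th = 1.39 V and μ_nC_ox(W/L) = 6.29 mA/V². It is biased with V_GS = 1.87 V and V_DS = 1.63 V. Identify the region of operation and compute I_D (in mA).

Saturation; I_D = 0.725 mA

V_ov = V_GS − V_th = 1.87 − 1.39 = 0.48 V.
Since V_DS = 1.63 V ≥ V_ov = 0.48 V, the device is in saturation.
I_D = ½ k_n V_ov² = 0.5 × 6.29 × 0.48² = 0.725 mA.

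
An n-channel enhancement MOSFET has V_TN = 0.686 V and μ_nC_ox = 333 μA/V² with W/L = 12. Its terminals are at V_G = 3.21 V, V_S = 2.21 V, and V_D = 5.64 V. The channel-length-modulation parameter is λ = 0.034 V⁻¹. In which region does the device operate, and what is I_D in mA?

V_GS = V_G − V_S = 3.21 − 2.21 = 1 V; V_DS = V_D − V_S = 5.64 − 2.21 = 3.43 V.
k_n = μ_nC_ox · (W/L) = 3.996 mA/V².
V_ov = V_GS − V_TN = 1 − 0.686 = 0.314 V.
Since V_DS = 3.43 V ≥ V_ov = 0.314 V, the device is in saturation.
I_D = ½ k_n V_ov² (1 + λ V_DS) = 0.5 × 3.996 × 0.314² × (1 + 0.034 × 3.43) = 0.22 mA.

Saturation; I_D = 0.220 mA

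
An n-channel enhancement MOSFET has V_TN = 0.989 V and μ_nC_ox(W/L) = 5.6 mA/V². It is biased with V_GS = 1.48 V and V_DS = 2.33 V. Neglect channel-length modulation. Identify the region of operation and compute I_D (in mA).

V_ov = V_GS − V_TN = 1.48 − 0.989 = 0.491 V.
Since V_DS = 2.33 V ≥ V_ov = 0.491 V, the device is in saturation.
I_D = ½ k_n V_ov² = 0.5 × 5.6 × 0.491² = 0.675 mA.

Saturation; I_D = 0.675 mA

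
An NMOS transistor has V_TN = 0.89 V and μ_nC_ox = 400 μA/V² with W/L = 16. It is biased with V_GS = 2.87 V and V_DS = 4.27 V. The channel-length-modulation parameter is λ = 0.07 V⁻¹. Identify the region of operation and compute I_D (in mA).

k_n = μ_nC_ox · (W/L) = 6.4 mA/V².
V_ov = V_GS − V_TN = 2.87 − 0.89 = 1.98 V.
Since V_DS = 4.27 V ≥ V_ov = 1.98 V, the device is in saturation.
I_D = ½ k_n V_ov² (1 + λ V_DS) = 0.5 × 6.4 × 1.98² × (1 + 0.07 × 4.27) = 16.3 mA.

Saturation; I_D = 16.3 mA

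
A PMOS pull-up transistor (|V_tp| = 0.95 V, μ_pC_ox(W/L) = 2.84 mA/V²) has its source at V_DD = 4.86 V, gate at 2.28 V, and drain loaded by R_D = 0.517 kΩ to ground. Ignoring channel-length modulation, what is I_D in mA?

I_D = 3.77 mA

V_SG = V_DD − V_G = 4.86 − 2.28 = 2.58 V, so V_ov = 2.58 − 0.95 = 1.63 V.
Assume saturation: I_D = ½ k_p V_ov² = 0.5 × 2.84 × 1.63² = 3.77 mA, giving V_SD = V_DD − I_D R_D = 4.86 − 3.77 × 0.517 = 2.91 V.
V_SD = 2.91 V ≥ V_ov = 1.63 V, confirming saturation.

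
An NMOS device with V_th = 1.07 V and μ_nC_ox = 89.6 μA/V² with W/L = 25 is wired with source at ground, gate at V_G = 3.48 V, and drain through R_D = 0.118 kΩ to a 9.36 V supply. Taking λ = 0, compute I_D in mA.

I_D = 6.51 mA

V_GS = V_G = 3.48 V, so V_ov = 3.48 − 1.07 = 2.41 V.
k_n = μ_nC_ox · (W/L) = 2.24 mA/V².
Assume saturation: I_D = ½ k_n V_ov² = 0.5 × 2.24 × 2.41² = 6.51 mA, giving V_DS = V_DD − I_D R_D = 9.36 − 6.51 × 0.118 = 8.59 V.
V_DS = 8.59 V ≥ V_ov = 2.41 V, confirming saturation.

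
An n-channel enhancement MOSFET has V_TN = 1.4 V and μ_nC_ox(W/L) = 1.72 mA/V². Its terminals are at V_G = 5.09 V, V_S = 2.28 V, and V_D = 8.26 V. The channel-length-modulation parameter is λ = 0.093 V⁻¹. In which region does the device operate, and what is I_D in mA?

V_GS = V_G − V_S = 5.09 − 2.28 = 2.81 V; V_DS = V_D − V_S = 8.26 − 2.28 = 5.98 V.
V_ov = V_GS − V_TN = 2.81 − 1.4 = 1.41 V.
Since V_DS = 5.98 V ≥ V_ov = 1.41 V, the device is in saturation.
I_D = ½ k_n V_ov² (1 + λ V_DS) = 0.5 × 1.72 × 1.41² × (1 + 0.093 × 5.98) = 2.66 mA.

Saturation; I_D = 2.66 mA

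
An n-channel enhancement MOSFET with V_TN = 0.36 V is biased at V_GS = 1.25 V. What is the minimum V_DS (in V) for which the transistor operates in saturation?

V_DS,sat = 0.890 V

The boundary between triode and saturation is V_DS = V_GS − V_TN = V_ov.
V_ov = 1.25 − 0.36 = 0.89 V.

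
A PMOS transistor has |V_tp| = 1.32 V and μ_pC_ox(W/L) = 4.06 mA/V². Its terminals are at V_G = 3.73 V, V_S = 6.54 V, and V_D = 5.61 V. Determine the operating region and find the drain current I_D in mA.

Triode; I_D = 3.87 mA

V_SG = V_S − V_G = 6.54 − 3.73 = 2.81 V; V_SD = V_S − V_D = 6.54 − 5.61 = 0.93 V.
V_ov = V_SG − |V_tp| = 2.81 − 1.32 = 1.49 V.
Since V_SD = 0.93 V < V_ov = 1.49 V, the device is in the triode region.
I_D = k_p [V_ov · V_SD − ½ V_SD²] = 4.06 × [1.49 × 0.93 − 0.5 × 0.93²] = 3.87 mA.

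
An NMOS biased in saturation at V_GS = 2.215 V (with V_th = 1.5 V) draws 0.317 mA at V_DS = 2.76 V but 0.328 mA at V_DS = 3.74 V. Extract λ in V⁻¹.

With V_GS fixed, I_D ∝ (1 + λ V_DS) in saturation, so I_D2/I_D1 = (1 + λ V_DS2)/(1 + λ V_DS1).
0.328/0.317 = 1.035 = (1 + 3.74 λ)/(1 + 2.76 λ).
Solving: λ (I_D1 V_DS2 − I_D2 V_DS1) = I_D2 − I_D1, so λ = (0.328 − 0.317) / (0.317 × 3.74 − 0.328 × 2.76) = 0.011 / 0.28 = 0.0392 V⁻¹.

λ = 0.0392 V⁻¹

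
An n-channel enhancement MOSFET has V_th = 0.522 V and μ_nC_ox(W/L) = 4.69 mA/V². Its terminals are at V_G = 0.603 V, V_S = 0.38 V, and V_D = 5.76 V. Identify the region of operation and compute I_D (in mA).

V_GS = V_G − V_S = 0.603 − 0.38 = 0.223 V; V_DS = V_D − V_S = 5.76 − 0.38 = 5.38 V.
V_GS = 0.223 V < V_th = 0.522 V, so the transistor is in cutoff.

Cutoff; I_D = 0 mA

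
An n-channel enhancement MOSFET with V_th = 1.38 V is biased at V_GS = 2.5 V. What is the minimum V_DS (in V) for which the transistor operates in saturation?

V_DS,sat = 1.12 V

The boundary between triode and saturation is V_DS = V_GS − V_th = V_ov.
V_ov = 2.5 − 1.38 = 1.12 V.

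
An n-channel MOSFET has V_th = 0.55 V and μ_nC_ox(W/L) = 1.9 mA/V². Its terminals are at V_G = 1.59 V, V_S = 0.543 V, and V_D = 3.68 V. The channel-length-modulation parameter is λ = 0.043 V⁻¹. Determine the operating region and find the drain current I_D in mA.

Saturation; I_D = 0.266 mA

V_GS = V_G − V_S = 1.59 − 0.543 = 1.05 V; V_DS = V_D − V_S = 3.68 − 0.543 = 3.14 V.
V_ov = V_GS − V_th = 1.05 − 0.55 = 0.497 V.
Since V_DS = 3.14 V ≥ V_ov = 0.497 V, the device is in saturation.
I_D = ½ k_n V_ov² (1 + λ V_DS) = 0.5 × 1.9 × 0.497² × (1 + 0.043 × 3.14) = 0.266 mA.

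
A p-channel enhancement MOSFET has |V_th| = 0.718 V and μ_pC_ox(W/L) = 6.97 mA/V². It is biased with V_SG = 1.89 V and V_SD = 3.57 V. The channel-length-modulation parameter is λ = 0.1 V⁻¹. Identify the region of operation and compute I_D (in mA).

Saturation; I_D = 6.50 mA

V_ov = V_SG − |V_th| = 1.89 − 0.718 = 1.17 V.
Since V_SD = 3.57 V ≥ V_ov = 1.17 V, the device is in saturation.
I_D = ½ k_p V_ov² (1 + λ V_SD) = 0.5 × 6.97 × 1.17² × (1 + 0.1 × 3.57) = 6.5 mA.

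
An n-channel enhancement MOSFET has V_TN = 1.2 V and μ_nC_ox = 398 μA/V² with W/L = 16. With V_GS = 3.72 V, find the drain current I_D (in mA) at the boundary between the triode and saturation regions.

At the boundary V_DS = V_ov = V_GS − V_TN = 3.72 − 1.2 = 2.52 V.
k_n = μ_nC_ox · (W/L) = 6.368 mA/V².
I_D = ½ k_n V_ov² = 0.5 × 6.368 × 2.52² = 20.2 mA.

I_D = 20.2 mA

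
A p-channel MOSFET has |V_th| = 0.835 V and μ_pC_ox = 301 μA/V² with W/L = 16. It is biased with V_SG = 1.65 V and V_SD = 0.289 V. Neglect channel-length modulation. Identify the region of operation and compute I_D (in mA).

k_p = μ_pC_ox · (W/L) = 4.816 mA/V².
V_ov = V_SG − |V_th| = 1.65 − 0.835 = 0.815 V.
Since V_SD = 0.289 V < V_ov = 0.815 V, the device is in the triode region.
I_D = k_p [V_ov · V_SD − ½ V_SD²] = 4.816 × [0.815 × 0.289 − 0.5 × 0.289²] = 0.933 mA.

Triode; I_D = 0.933 mA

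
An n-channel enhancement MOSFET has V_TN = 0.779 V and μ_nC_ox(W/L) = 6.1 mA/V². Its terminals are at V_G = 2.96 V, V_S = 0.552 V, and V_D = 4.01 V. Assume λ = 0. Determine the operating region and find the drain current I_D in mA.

Saturation; I_D = 8.09 mA

V_GS = V_G − V_S = 2.96 − 0.552 = 2.41 V; V_DS = V_D − V_S = 4.01 − 0.552 = 3.46 V.
V_ov = V_GS − V_TN = 2.41 − 0.779 = 1.63 V.
Since V_DS = 3.46 V ≥ V_ov = 1.63 V, the device is in saturation.
I_D = ½ k_n V_ov² = 0.5 × 6.1 × 1.63² = 8.09 mA.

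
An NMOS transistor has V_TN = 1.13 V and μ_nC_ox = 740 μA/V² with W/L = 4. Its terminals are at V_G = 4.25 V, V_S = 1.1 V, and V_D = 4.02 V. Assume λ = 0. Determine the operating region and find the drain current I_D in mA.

V_GS = V_G − V_S = 4.25 − 1.1 = 3.15 V; V_DS = V_D − V_S = 4.02 − 1.1 = 2.92 V.
k_n = μ_nC_ox · (W/L) = 2.96 mA/V².
V_ov = V_GS − V_TN = 3.15 − 1.13 = 2.02 V.
Since V_DS = 2.92 V ≥ V_ov = 2.02 V, the device is in saturation.
I_D = ½ k_n V_ov² = 0.5 × 2.96 × 2.02² = 6.04 mA.

Saturation; I_D = 6.04 mA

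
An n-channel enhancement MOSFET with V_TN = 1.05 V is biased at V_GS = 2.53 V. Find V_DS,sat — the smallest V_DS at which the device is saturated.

The boundary between triode and saturation is V_DS = V_GS − V_TN = V_ov.
V_ov = 2.53 − 1.05 = 1.48 V.

V_DS,sat = 1.48 V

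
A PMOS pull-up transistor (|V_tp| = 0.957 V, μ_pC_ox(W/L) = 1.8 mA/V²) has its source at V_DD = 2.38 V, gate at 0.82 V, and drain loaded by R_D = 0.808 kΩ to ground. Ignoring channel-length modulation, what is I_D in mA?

I_D = 0.327 mA

V_SG = V_DD − V_G = 2.38 − 0.82 = 1.56 V, so V_ov = 1.56 − 0.957 = 0.603 V.
Assume saturation: I_D = ½ k_p V_ov² = 0.5 × 1.8 × 0.603² = 0.327 mA, giving V_SD = V_DD − I_D R_D = 2.38 − 0.327 × 0.808 = 2.12 V.
V_SD = 2.12 V ≥ V_ov = 0.603 V, confirming saturation.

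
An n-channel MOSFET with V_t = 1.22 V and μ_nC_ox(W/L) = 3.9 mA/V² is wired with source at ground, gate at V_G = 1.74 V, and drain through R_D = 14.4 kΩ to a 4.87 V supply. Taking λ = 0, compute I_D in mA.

I_D = 0.324 mA

V_GS = V_G = 1.74 V, so V_ov = 1.74 − 1.22 = 0.52 V.
Assume saturation: I_D = ½ k_n V_ov² = 0.5 × 3.9 × 0.52² = 0.527 mA, giving V_DS = V_DD − I_D R_D = 4.87 − 0.527 × 14.4 = -2.72 V.
But -2.72 V < V_ov = 0.52 V, so the device is actually in triode.
In triode I_D = k_n[V_ov V_DS − ½ V_DS²] and I_D = (V_DD − V_DS)/R_D. Equating: 28.1 V_DS² − 30.2 V_DS + 4.87 = 0, giving V_DS = 0.198 V (the root below V_ov).
I_D = (4.87 − 0.198) / 14.4 = 0.324 mA.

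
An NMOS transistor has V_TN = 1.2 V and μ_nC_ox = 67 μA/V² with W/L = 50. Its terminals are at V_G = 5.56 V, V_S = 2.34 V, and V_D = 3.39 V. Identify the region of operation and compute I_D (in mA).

V_GS = V_G − V_S = 5.56 − 2.34 = 3.22 V; V_DS = V_D − V_S = 3.39 − 2.34 = 1.05 V.
k_n = μ_nC_ox · (W/L) = 3.35 mA/V².
V_ov = V_GS − V_TN = 3.22 − 1.2 = 2.02 V.
Since V_DS = 1.05 V < V_ov = 2.02 V, the device is in the triode region.
I_D = k_n [V_ov · V_DS − ½ V_DS²] = 3.35 × [2.02 × 1.05 − 0.5 × 1.05²] = 5.26 mA.

Triode; I_D = 5.26 mA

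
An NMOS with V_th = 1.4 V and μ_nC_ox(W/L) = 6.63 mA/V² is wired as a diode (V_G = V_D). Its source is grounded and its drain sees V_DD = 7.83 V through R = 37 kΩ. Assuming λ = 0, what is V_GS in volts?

V_GS = 1.62 V

With gate tied to drain, V_GS = V_DS ≥ V_GS − V_th, so the device is in saturation.
KCL at the drain: ½ k_n (V_GS − V_th)² = (V_DD − V_GS)/R.
Let x = V_GS − 1.4. Then 123 x² + x − 6.43 = 0, giving x = 0.225 V (positive root), so V_GS = 1.62 V.
I_D = (V_DD − V_GS)/R = (7.83 − 1.62) / 37 = 0.168 mA.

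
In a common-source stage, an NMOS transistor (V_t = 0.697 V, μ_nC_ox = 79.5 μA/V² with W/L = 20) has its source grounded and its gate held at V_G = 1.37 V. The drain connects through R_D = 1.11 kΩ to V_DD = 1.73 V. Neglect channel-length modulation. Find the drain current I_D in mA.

V_GS = V_G = 1.37 V, so V_ov = 1.37 − 0.697 = 0.673 V.
k_n = μ_nC_ox · (W/L) = 1.59 mA/V².
Assume saturation: I_D = ½ k_n V_ov² = 0.5 × 1.59 × 0.673² = 0.36 mA, giving V_DS = V_DD − I_D R_D = 1.73 − 0.36 × 1.11 = 1.33 V.
V_DS = 1.33 V ≥ V_ov = 0.673 V, confirming saturation.

I_D = 0.360 mA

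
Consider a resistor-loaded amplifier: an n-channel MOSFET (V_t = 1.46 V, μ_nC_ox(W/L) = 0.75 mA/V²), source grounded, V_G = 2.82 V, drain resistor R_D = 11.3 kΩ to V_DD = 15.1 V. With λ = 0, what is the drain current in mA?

V_GS = V_G = 2.82 V, so V_ov = 2.82 − 1.46 = 1.36 V.
Assume saturation: I_D = ½ k_n V_ov² = 0.5 × 0.75 × 1.36² = 0.694 mA, giving V_DS = V_DD − I_D R_D = 15.1 − 0.694 × 11.3 = 7.26 V.
V_DS = 7.26 V ≥ V_ov = 1.36 V, confirming saturation.

I_D = 0.694 mA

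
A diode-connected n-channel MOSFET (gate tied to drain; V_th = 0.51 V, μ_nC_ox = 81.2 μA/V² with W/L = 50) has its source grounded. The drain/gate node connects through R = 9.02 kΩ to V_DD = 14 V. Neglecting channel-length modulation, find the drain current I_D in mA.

I_D = 1.40 mA

With gate tied to drain, V_GS = V_DS ≥ V_GS − V_th, so the device is in saturation.
k_n = μ_nC_ox · (W/L) = 4.06 mA/V².
KCL at the drain: ½ k_n (V_GS − V_th)² = (V_DD − V_GS)/R.
Let x = V_GS − 0.51. Then 18.3 x² + x − 13.49 = 0, giving x = 0.831 V (positive root), so V_GS = 1.34 V.
I_D = (V_DD − V_GS)/R = (14 − 1.34) / 9.02 = 1.4 mA.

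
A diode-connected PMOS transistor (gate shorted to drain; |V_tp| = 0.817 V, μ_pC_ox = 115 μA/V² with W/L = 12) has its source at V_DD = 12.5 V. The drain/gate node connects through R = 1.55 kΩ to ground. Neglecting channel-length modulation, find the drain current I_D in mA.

I_D = 5.69 mA

With gate tied to drain, V_SG = V_SD ≥ V_SG − |V_tp|, so the device is in saturation.
k_p = μ_pC_ox · (W/L) = 1.38 mA/V².
KCL at the drain: ½ k_p (V_SG − |V_tp|)² = (V_DD − V_SG)/R.
Let x = V_SG − 0.817. Then 1.07 x² + x − 11.68 = 0, giving x = 2.87 V (positive root), so V_SG = 3.69 V.
I_D = (V_DD − V_SG)/R = (12.5 − 3.69) / 1.55 = 5.69 mA.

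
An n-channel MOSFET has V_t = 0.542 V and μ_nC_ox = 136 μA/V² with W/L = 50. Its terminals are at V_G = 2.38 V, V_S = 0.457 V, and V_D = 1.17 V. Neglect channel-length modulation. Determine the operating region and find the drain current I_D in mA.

V_GS = V_G − V_S = 2.38 − 0.457 = 1.92 V; V_DS = V_D − V_S = 1.17 − 0.457 = 0.713 V.
k_n = μ_nC_ox · (W/L) = 6.8 mA/V².
V_ov = V_GS − V_t = 1.92 − 0.542 = 1.38 V.
Since V_DS = 0.713 V < V_ov = 1.38 V, the device is in the triode region.
I_D = k_n [V_ov · V_DS − ½ V_DS²] = 6.8 × [1.38 × 0.713 − 0.5 × 0.713²] = 4.97 mA.

Triode; I_D = 4.97 mA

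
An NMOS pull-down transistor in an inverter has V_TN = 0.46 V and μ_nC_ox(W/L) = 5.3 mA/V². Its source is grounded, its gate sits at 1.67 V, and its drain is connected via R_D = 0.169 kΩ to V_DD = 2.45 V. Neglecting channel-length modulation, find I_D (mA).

V_GS = V_G = 1.67 V, so V_ov = 1.67 − 0.46 = 1.21 V.
Assume saturation: I_D = ½ k_n V_ov² = 0.5 × 5.3 × 1.21² = 3.88 mA, giving V_DS = V_DD − I_D R_D = 2.45 − 3.88 × 0.169 = 1.79 V.
V_DS = 1.79 V ≥ V_ov = 1.21 V, confirming saturation.

I_D = 3.88 mA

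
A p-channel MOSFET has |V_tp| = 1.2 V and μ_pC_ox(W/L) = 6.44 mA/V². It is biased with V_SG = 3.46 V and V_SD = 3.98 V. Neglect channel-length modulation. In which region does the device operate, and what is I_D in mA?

V_ov = V_SG − |V_tp| = 3.46 − 1.2 = 2.26 V.
Since V_SD = 3.98 V ≥ V_ov = 2.26 V, the device is in saturation.
I_D = ½ k_p V_ov² = 0.5 × 6.44 × 2.26² = 16.4 mA.

Saturation; I_D = 16.4 mA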